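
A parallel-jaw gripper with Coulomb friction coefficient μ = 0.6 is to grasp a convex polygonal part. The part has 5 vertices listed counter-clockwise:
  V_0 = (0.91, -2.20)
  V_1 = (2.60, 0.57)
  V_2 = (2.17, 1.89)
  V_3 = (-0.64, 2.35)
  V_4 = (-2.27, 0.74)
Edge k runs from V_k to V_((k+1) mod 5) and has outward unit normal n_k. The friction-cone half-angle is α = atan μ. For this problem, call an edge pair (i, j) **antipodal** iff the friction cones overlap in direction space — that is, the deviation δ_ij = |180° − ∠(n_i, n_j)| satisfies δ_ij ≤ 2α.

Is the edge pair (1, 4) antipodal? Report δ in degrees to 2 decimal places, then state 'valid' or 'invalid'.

δ = 29.20°, valid

α = atan 0.6 = 30.96°;  2α = 61.93°
edge 1: e_1 = (-0.43, +1.32);  n_1 = (+0.9508, +0.3097)
edge 4: e_4 = (+3.18, -2.94);  n_4 = (-0.6789, -0.7343)
∠(n_1, n_4) = 150.80°
δ = |180° − 150.80°| = 29.20°
29.20° ≤ 2α = 61.93°  →  valid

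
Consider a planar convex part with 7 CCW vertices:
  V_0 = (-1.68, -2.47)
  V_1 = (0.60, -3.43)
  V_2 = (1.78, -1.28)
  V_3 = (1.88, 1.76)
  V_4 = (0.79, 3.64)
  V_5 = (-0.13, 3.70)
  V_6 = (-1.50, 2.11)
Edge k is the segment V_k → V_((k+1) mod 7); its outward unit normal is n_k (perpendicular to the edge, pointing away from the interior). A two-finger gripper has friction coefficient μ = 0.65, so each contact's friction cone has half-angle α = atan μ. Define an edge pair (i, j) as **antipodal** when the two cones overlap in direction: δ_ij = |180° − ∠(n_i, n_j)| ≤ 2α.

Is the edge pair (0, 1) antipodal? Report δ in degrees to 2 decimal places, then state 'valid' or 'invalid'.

δ = 95.93°, invalid

α = atan 0.65 = 33.02°;  2α = 66.05°
edge 0: e_0 = (+2.28, -0.96);  n_0 = (-0.3881, -0.9216)
edge 1: e_1 = (+1.18, +2.15);  n_1 = (+0.8766, -0.4811)
∠(n_0, n_1) = 84.07°
δ = |180° − 84.07°| = 95.93°
95.93° > 2α = 66.05°  →  invalid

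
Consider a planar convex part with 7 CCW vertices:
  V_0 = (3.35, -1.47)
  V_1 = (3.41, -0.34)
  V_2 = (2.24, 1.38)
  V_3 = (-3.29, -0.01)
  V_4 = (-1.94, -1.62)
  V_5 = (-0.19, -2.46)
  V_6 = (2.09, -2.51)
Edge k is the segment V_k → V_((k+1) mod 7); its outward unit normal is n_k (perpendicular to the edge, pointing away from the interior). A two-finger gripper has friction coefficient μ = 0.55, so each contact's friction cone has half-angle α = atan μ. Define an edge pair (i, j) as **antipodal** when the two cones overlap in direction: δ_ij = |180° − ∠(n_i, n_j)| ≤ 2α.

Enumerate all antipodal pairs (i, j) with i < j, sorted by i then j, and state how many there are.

count = 7; pairs: (0,3), (1,3), (1,4), (1,5), (2,4), (2,5), (2,6)

α = atan 0.55 = 28.81°;  2α = 57.62°
n_0 = (+0.9986, -0.0530)
n_1 = (+0.8268, +0.5624)
n_2 = (-0.2438, +0.9698)
n_3 = (-0.7663, -0.6425)
n_4 = (-0.4327, -0.9015)
n_5 = (-0.0219, -0.9998)
n_6 = (+0.6366, -0.7712)
  (0,1): δ = 142.74°  ·
  (0,2): δ = 72.85°  ·
  (0,3): δ = 43.02°  ✓
  (0,4): δ = 67.40°  ·
  (0,5): δ = 91.78°  ·
  (0,6): δ = 132.58°  ·
  (1,2): δ = 110.12°  ·
  (1,3): δ = 5.76°  ✓
  (1,4): δ = 30.13°  ✓
  (1,5): δ = 54.52°  ✓
  (1,6): δ = 95.31°  ·
  (2,3): δ = 64.13°  ·
  (2,4): δ = 39.75°  ✓
  (2,5): δ = 15.37°  ✓
  (2,6): δ = 25.43°  ✓
  (3,4): δ = 155.62°  ·
  (3,5): δ = 131.24°  ·
  (3,6): δ = 90.44°  ·
  (4,5): δ = 155.62°  ·
  (4,6): δ = 114.82°  ·
  (5,6): δ = 139.21°  ·
antipodal pairs: 7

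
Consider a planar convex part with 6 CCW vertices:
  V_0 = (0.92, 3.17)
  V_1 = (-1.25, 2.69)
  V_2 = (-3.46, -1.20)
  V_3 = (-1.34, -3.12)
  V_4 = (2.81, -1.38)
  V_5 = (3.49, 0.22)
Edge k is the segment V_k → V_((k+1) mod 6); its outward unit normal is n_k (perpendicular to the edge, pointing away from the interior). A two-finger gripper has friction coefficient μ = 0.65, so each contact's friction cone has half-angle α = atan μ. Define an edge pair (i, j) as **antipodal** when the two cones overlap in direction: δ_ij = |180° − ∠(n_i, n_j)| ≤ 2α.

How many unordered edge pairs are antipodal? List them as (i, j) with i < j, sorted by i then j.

α = atan 0.65 = 33.02°;  2α = 66.05°
n_0 = (-0.2160, +0.9764)
n_1 = (-0.8695, +0.4940)
n_2 = (-0.6713, -0.7412)
n_3 = (+0.3867, -0.9222)
n_4 = (+0.9203, -0.3911)
n_5 = (+0.7540, +0.6569)
  (0,1): δ = 132.07°  ·
  (0,2): δ = 54.64°  ✓
  (0,3): δ = 10.27°  ✓
  (0,4): δ = 54.50°  ✓
  (0,5): δ = 118.59°  ·
  (1,2): δ = 102.56°  ·
  (1,3): δ = 37.65°  ✓
  (1,4): δ = 6.58°  ✓
  (1,5): δ = 70.66°  ·
  (2,3): δ = 115.09°  ·
  (2,4): δ = 70.86°  ·
  (2,5): δ = 6.77°  ✓
  (3,4): δ = 135.77°  ·
  (3,5): δ = 71.69°  ·
  (4,5): δ = 115.91°  ·
antipodal pairs: 6

count = 6; pairs: (0,2), (0,3), (0,4), (1,3), (1,4), (2,5)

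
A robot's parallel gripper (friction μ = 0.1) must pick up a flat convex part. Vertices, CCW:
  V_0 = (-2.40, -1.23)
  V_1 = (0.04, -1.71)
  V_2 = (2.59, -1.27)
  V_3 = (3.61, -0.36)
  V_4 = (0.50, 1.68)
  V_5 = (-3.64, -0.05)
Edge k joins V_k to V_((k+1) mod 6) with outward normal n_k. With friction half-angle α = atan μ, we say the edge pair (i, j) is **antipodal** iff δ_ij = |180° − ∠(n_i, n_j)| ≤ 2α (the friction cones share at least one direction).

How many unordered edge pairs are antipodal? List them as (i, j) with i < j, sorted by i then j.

count = 1; pairs: (3,5)

α = atan 0.1 = 5.71°;  2α = 11.42°
n_0 = (-0.1930, -0.9812)
n_1 = (+0.1700, -0.9854)
n_2 = (+0.6657, -0.7462)
n_3 = (+0.5485, +0.8362)
n_4 = (-0.3856, +0.9227)
n_5 = (-0.6894, -0.7244)
  (0,1): δ = 159.08°  ·
  (0,2): δ = 127.13°  ·
  (0,3): δ = 22.13°  ·
  (0,4): δ = 33.81°  ·
  (0,5): δ = 147.55°  ·
  (1,2): δ = 148.05°  ·
  (1,3): δ = 43.05°  ·
  (1,4): δ = 12.89°  ·
  (1,5): δ = 126.63°  ·
  (2,3): δ = 75.00°  ·
  (2,4): δ = 19.06°  ·
  (2,5): δ = 94.68°  ·
  (3,4): δ = 124.06°  ·
  (3,5): δ = 10.32°  ✓
  (4,5): δ = 66.26°  ·
antipodal pairs: 1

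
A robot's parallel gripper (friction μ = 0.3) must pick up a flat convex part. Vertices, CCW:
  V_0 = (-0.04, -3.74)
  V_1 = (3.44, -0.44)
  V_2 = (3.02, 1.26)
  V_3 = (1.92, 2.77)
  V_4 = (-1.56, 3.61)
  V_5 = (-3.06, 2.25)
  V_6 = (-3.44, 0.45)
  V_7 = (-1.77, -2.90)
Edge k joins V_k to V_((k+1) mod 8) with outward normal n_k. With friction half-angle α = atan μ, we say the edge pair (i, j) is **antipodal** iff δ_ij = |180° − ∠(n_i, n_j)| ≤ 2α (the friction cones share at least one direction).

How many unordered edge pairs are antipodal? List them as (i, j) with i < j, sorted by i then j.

count = 6; pairs: (0,4), (1,5), (1,6), (2,6), (2,7), (3,7)

α = atan 0.3 = 16.70°;  2α = 33.40°
n_0 = (+0.6881, -0.7256)
n_1 = (+0.9708, +0.2398)
n_2 = (+0.8083, +0.5888)
n_3 = (+0.2346, +0.9721)
n_4 = (-0.6717, +0.7408)
n_5 = (-0.9784, +0.2066)
n_6 = (-0.8950, -0.4461)
n_7 = (-0.4368, -0.8996)
  (0,1): δ = 119.60°  ·
  (0,2): δ = 97.41°  ·
  (0,3): δ = 57.05°  ·
  (0,4): δ = 1.28°  ✓
  (0,5): δ = 34.60°  ·
  (0,6): δ = 73.02°  ·
  (0,7): δ = 110.62°  ·
  (1,2): δ = 157.81°  ·
  (1,3): δ = 117.45°  ·
  (1,4): δ = 61.68°  ·
  (1,5): δ = 25.80°  ✓
  (1,6): δ = 12.62°  ✓
  (1,7): δ = 50.22°  ·
  (2,3): δ = 139.64°  ·
  (2,4): δ = 83.87°  ·
  (2,5): δ = 47.99°  ·
  (2,6): δ = 9.58°  ✓
  (2,7): δ = 28.03°  ✓
  (3,4): δ = 124.23°  ·
  (3,5): δ = 88.35°  ·
  (3,6): δ = 49.93°  ·
  (3,7): δ = 12.33°  ✓
  (4,5): δ = 144.12°  ·
  (4,6): δ = 105.70°  ·
  (4,7): δ = 68.10°  ·
  (5,6): δ = 141.58°  ·
  (5,7): δ = 103.98°  ·
  (6,7): δ = 142.40°  ·
antipodal pairs: 6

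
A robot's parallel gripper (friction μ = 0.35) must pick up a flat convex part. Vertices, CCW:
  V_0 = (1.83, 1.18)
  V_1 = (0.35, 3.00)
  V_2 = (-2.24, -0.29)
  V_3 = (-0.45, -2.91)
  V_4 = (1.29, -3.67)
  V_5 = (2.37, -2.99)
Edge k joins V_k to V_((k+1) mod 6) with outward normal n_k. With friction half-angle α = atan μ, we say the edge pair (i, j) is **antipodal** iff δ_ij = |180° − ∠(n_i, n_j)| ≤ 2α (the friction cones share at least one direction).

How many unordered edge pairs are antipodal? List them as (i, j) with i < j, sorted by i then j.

α = atan 0.35 = 19.29°;  2α = 38.58°
n_0 = (+0.7759, +0.6309)
n_1 = (-0.7857, +0.6186)
n_2 = (-0.8257, -0.5641)
n_3 = (-0.4003, -0.9164)
n_4 = (+0.5328, -0.8462)
n_5 = (+0.9917, +0.1284)
  (0,1): δ = 77.33°  ·
  (0,2): δ = 4.78°  ✓
  (0,3): δ = 27.29°  ✓
  (0,4): δ = 83.08°  ·
  (0,5): δ = 148.26°  ·
  (1,2): δ = 107.45°  ·
  (1,3): δ = 75.38°  ·
  (1,4): δ = 19.59°  ✓
  (1,5): δ = 45.59°  ·
  (2,3): δ = 147.94°  ·
  (2,4): δ = 92.15°  ·
  (2,5): δ = 26.96°  ✓
  (3,4): δ = 124.21°  ·
  (3,5): δ = 59.03°  ·
  (4,5): δ = 114.82°  ·
antipodal pairs: 4

count = 4; pairs: (0,2), (0,3), (1,4), (2,5)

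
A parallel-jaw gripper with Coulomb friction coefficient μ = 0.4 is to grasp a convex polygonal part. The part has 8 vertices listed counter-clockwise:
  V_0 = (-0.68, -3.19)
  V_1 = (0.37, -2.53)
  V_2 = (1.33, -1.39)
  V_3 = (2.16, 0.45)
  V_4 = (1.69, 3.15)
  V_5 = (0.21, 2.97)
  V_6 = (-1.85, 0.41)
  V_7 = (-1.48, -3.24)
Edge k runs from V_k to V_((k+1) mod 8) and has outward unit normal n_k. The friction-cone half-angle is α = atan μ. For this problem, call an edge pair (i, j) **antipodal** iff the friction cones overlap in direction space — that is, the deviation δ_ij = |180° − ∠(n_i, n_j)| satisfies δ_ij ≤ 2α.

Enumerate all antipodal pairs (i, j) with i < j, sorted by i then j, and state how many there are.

count = 8; pairs: (0,4), (0,5), (1,4), (1,5), (2,5), (2,6), (3,6), (4,7)

α = atan 0.4 = 21.80°;  2α = 43.60°
n_0 = (+0.5322, -0.8466)
n_1 = (+0.7649, -0.6441)
n_2 = (+0.9116, -0.4112)
n_3 = (+0.9852, +0.1715)
n_4 = (-0.1207, +0.9927)
n_5 = (-0.7791, +0.6269)
n_6 = (-0.9949, -0.1009)
n_7 = (+0.0624, -0.9981)
  (0,1): δ = 162.25°  ·
  (0,2): δ = 146.43°  ·
  (0,3): δ = 112.28°  ·
  (0,4): δ = 25.22°  ✓
  (0,5): δ = 19.02°  ✓
  (0,6): δ = 63.64°  ·
  (0,7): δ = 151.42°  ·
  (1,2): δ = 164.18°  ·
  (1,3): δ = 130.02°  ·
  (1,4): δ = 42.96°  ✓
  (1,5): δ = 1.28°  ✓
  (1,6): δ = 45.89°  ·
  (1,7): δ = 133.68°  ·
  (2,3): δ = 145.85°  ·
  (2,4): δ = 58.79°  ·
  (2,5): δ = 14.54°  ✓
  (2,6): δ = 30.07°  ✓
  (2,7): δ = 117.86°  ·
  (3,4): δ = 92.94°  ·
  (3,5): δ = 48.70°  ·
  (3,6): δ = 4.09°  ✓
  (3,7): δ = 83.70°  ·
  (4,5): δ = 135.76°  ·
  (4,6): δ = 91.15°  ·
  (4,7): δ = 3.36°  ✓
  (5,6): δ = 135.39°  ·
  (5,7): δ = 47.60°  ·
  (6,7): δ = 92.21°  ·
antipodal pairs: 8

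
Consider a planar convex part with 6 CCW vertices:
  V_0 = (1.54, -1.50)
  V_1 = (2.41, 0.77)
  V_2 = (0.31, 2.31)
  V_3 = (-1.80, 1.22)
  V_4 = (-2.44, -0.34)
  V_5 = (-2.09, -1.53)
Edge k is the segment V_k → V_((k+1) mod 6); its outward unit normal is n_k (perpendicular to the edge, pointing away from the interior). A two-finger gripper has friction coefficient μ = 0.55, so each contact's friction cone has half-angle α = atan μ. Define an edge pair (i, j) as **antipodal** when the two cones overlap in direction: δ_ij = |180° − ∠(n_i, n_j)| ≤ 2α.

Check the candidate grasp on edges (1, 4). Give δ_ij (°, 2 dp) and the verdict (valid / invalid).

δ = 37.36°, valid

α = atan 0.55 = 28.81°;  2α = 57.62°
edge 1: e_1 = (-2.10, +1.54);  n_1 = (+0.5914, +0.8064)
edge 4: e_4 = (+0.35, -1.19);  n_4 = (-0.9594, -0.2822)
∠(n_1, n_4) = 142.64°
δ = |180° − 142.64°| = 37.36°
37.36° ≤ 2α = 57.62°  →  valid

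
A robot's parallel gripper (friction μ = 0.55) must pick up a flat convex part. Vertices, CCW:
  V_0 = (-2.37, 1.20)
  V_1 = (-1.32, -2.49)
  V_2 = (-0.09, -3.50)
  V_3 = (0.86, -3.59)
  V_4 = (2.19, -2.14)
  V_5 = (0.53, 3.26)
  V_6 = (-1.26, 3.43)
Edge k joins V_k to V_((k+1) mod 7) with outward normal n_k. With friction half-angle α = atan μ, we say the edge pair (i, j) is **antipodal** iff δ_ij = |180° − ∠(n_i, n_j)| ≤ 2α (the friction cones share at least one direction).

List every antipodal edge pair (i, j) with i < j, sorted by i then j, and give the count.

α = atan 0.55 = 28.81°;  2α = 57.62°
n_0 = (-0.9618, -0.2737)
n_1 = (-0.6346, -0.7728)
n_2 = (-0.0943, -0.9955)
n_3 = (+0.7369, -0.6760)
n_4 = (+0.9559, +0.2938)
n_5 = (+0.0945, +0.9955)
n_6 = (-0.8952, +0.4456)
  (0,1): δ = 145.27°  ·
  (0,2): δ = 111.30°  ·
  (0,3): δ = 58.41°  ·
  (0,4): δ = 1.20°  ✓
  (0,5): δ = 68.69°  ·
  (0,6): δ = 137.65°  ·
  (1,2): δ = 146.02°  ·
  (1,3): δ = 93.14°  ·
  (1,4): δ = 33.52°  ✓
  (1,5): δ = 33.97°  ✓
  (1,6): δ = 102.93°  ·
  (2,3): δ = 127.12°  ·
  (2,4): δ = 67.50°  ·
  (2,5): δ = 0.01°  ✓
  (2,6): δ = 68.95°  ·
  (3,4): δ = 120.38°  ·
  (3,5): δ = 52.90°  ✓
  (3,6): δ = 16.07°  ✓
  (4,5): δ = 112.51°  ·
  (4,6): δ = 43.55°  ✓
  (5,6): δ = 111.04°  ·
antipodal pairs: 7

count = 7; pairs: (0,4), (1,4), (1,5), (2,5), (3,5), (3,6), (4,6)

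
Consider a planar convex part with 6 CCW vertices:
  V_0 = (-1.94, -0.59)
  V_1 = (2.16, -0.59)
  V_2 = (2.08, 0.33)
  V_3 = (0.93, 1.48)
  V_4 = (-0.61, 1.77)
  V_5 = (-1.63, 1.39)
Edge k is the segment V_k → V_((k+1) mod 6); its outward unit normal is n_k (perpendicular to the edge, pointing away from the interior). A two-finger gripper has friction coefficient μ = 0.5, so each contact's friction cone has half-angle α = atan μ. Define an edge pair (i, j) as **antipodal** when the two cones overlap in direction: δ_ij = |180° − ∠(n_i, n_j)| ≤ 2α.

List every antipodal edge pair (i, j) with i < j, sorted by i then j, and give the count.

count = 4; pairs: (0,2), (0,3), (0,4), (1,5)

α = atan 0.5 = 26.57°;  2α = 53.13°
n_0 = (+0.0000, -1.0000)
n_1 = (+0.9962, +0.0866)
n_2 = (+0.7071, +0.7071)
n_3 = (+0.1851, +0.9827)
n_4 = (-0.3491, +0.9371)
n_5 = (-0.9880, +0.1547)
  (0,1): δ = 85.03°  ·
  (0,2): δ = 45.00°  ✓
  (0,3): δ = 10.66°  ✓
  (0,4): δ = 20.43°  ✓
  (0,5): δ = 81.10°  ·
  (1,2): δ = 139.97°  ·
  (1,3): δ = 105.63°  ·
  (1,4): δ = 74.54°  ·
  (1,5): δ = 13.87°  ✓
  (2,3): δ = 145.66°  ·
  (2,4): δ = 114.57°  ·
  (2,5): δ = 53.90°  ·
  (3,4): δ = 148.90°  ·
  (3,5): δ = 88.23°  ·
  (4,5): δ = 119.33°  ·
antipodal pairs: 4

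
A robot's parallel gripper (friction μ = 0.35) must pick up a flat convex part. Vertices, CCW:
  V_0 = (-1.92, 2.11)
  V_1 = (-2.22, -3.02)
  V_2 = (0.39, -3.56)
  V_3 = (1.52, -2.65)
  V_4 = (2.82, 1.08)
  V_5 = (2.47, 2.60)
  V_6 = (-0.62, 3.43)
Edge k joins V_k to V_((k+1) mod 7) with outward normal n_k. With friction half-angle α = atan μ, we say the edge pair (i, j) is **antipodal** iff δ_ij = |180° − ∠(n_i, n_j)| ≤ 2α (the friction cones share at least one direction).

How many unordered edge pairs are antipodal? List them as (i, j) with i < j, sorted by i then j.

count = 5; pairs: (0,3), (0,4), (1,5), (2,6), (3,6)

α = atan 0.35 = 19.29°;  2α = 38.58°
n_0 = (-0.9983, +0.0584)
n_1 = (-0.2026, -0.9793)
n_2 = (+0.6272, -0.7788)
n_3 = (+0.9443, -0.3291)
n_4 = (+0.9745, +0.2244)
n_5 = (+0.2594, +0.9658)
n_6 = (-0.7125, +0.7017)
  (0,1): δ = 98.34°  ·
  (0,2): δ = 47.81°  ·
  (0,3): δ = 15.87°  ✓
  (0,4): δ = 16.31°  ✓
  (0,5): δ = 78.31°  ·
  (0,6): δ = 138.78°  ·
  (1,2): δ = 129.47°  ·
  (1,3): δ = 97.53°  ·
  (1,4): δ = 65.34°  ·
  (1,5): δ = 3.35°  ✓
  (1,6): δ = 57.13°  ·
  (2,3): δ = 148.06°  ·
  (2,4): δ = 115.88°  ·
  (2,5): δ = 53.88°  ·
  (2,6): δ = 6.59°  ✓
  (3,4): δ = 147.82°  ·
  (3,5): δ = 85.82°  ·
  (3,6): δ = 25.35°  ✓
  (4,5): δ = 118.00°  ·
  (4,6): δ = 57.53°  ·
  (5,6): δ = 119.53°  ·
antipodal pairs: 5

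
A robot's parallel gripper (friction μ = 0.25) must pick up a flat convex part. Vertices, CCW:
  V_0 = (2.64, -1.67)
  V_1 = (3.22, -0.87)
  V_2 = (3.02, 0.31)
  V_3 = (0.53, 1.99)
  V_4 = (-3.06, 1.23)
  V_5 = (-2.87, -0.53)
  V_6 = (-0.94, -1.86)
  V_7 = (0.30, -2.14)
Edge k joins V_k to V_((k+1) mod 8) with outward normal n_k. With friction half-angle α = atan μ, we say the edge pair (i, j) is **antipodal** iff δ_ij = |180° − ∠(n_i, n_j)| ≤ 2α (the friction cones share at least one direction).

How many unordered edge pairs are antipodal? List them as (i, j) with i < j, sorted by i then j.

count = 5; pairs: (1,4), (2,5), (2,6), (3,6), (3,7)

α = atan 0.25 = 14.04°;  2α = 28.07°
n_0 = (+0.8096, -0.5870)
n_1 = (+0.9859, +0.1671)
n_2 = (+0.5593, +0.8290)
n_3 = (-0.2071, +0.9783)
n_4 = (-0.9942, -0.1073)
n_5 = (-0.5674, -0.8234)
n_6 = (-0.2203, -0.9754)
n_7 = (+0.1969, -0.9804)
  (0,1): δ = 134.44°  ·
  (0,2): δ = 88.07°  ·
  (0,3): δ = 42.10°  ·
  (0,4): δ = 42.10°  ·
  (0,5): δ = 91.37°  ·
  (0,6): δ = 113.22°  ·
  (0,7): δ = 137.30°  ·
  (1,2): δ = 133.63°  ·
  (1,3): δ = 87.67°  ·
  (1,4): δ = 3.46°  ✓
  (1,5): δ = 45.81°  ·
  (1,6): δ = 67.66°  ·
  (1,7): δ = 91.74°  ·
  (2,3): δ = 134.04°  ·
  (2,4): δ = 49.83°  ·
  (2,5): δ = 0.56°  ✓
  (2,6): δ = 21.28°  ✓
  (2,7): δ = 45.36°  ·
  (3,4): δ = 95.79°  ·
  (3,5): δ = 46.52°  ·
  (3,6): δ = 24.68°  ✓
  (3,7): δ = 0.60°  ✓
  (4,5): δ = 130.73°  ·
  (4,6): δ = 108.89°  ·
  (4,7): δ = 84.80°  ·
  (5,6): δ = 158.15°  ·
  (5,7): δ = 134.07°  ·
  (6,7): δ = 155.92°  ·
antipodal pairs: 5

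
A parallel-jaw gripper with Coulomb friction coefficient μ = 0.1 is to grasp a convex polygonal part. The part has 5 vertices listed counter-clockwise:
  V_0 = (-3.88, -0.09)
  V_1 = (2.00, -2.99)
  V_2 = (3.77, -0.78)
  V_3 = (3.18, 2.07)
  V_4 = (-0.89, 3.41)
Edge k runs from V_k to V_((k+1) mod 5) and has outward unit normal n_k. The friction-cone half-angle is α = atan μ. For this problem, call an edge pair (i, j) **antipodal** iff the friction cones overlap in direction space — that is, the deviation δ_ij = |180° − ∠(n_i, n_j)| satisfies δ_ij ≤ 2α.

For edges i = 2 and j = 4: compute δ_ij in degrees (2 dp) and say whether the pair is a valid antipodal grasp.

δ = 52.20°, invalid

α = atan 0.1 = 5.71°;  2α = 11.42°
edge 2: e_2 = (-0.59, +2.85);  n_2 = (+0.9792, +0.2027)
edge 4: e_4 = (-2.99, -3.50);  n_4 = (-0.7603, +0.6495)
∠(n_2, n_4) = 127.80°
δ = |180° − 127.80°| = 52.20°
52.20° > 2α = 11.42°  →  invalid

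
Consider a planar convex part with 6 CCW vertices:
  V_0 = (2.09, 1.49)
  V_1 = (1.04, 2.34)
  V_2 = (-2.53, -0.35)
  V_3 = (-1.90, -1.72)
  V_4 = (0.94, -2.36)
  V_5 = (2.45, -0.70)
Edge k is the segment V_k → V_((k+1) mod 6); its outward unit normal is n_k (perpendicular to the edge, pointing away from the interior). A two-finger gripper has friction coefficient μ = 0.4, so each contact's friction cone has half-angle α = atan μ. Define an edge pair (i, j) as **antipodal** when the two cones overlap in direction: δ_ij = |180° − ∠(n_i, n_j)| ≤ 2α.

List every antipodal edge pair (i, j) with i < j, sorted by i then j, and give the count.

α = atan 0.4 = 21.80°;  2α = 43.60°
n_0 = (+0.6292, +0.7772)
n_1 = (-0.6018, +0.7987)
n_2 = (-0.9085, -0.4178)
n_3 = (-0.2198, -0.9755)
n_4 = (+0.7397, -0.6729)
n_5 = (+0.9868, +0.1622)
  (0,1): δ = 104.01°  ·
  (0,2): δ = 26.31°  ✓
  (0,3): δ = 26.29°  ✓
  (0,4): δ = 86.70°  ·
  (0,5): δ = 138.33°  ·
  (1,2): δ = 102.30°  ·
  (1,3): δ = 49.70°  ·
  (1,4): δ = 10.71°  ✓
  (1,5): δ = 62.34°  ·
  (2,3): δ = 127.40°  ·
  (2,4): δ = 66.99°  ·
  (2,5): δ = 15.36°  ✓
  (3,4): δ = 119.59°  ·
  (3,5): δ = 67.97°  ·
  (4,5): δ = 128.37°  ·
antipodal pairs: 4

count = 4; pairs: (0,2), (0,3), (1,4), (2,5)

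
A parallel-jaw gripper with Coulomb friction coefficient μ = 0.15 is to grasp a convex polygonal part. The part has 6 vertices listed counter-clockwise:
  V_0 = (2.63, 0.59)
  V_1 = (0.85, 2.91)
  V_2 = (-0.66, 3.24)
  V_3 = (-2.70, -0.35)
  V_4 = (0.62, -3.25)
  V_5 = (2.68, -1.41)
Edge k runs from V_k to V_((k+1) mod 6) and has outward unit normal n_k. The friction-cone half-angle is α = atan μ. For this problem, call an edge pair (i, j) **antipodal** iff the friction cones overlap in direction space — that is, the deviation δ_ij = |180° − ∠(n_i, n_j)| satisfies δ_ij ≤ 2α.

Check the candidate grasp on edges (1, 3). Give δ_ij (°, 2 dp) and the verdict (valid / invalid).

δ = 28.81°, invalid

α = atan 0.15 = 8.53°;  2α = 17.06°
edge 1: e_1 = (-1.51, +0.33);  n_1 = (+0.2135, +0.9769)
edge 3: e_3 = (+3.32, -2.90);  n_3 = (-0.6579, -0.7531)
∠(n_1, n_3) = 151.19°
δ = |180° − 151.19°| = 28.81°
28.81° > 2α = 17.06°  →  invalid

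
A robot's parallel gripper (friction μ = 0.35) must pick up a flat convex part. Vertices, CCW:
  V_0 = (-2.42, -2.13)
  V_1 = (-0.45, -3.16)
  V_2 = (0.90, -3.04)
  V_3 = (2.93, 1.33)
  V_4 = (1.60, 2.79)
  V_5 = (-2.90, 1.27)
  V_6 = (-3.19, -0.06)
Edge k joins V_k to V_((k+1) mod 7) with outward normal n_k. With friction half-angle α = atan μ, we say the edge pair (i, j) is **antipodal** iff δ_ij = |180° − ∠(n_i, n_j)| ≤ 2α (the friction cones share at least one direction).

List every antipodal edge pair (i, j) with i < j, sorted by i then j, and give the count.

count = 4; pairs: (0,3), (1,4), (2,5), (3,6)

α = atan 0.35 = 19.29°;  2α = 38.58°
n_0 = (-0.4633, -0.8862)
n_1 = (+0.0885, -0.9961)
n_2 = (+0.9069, -0.4213)
n_3 = (+0.7393, +0.6734)
n_4 = (-0.3200, +0.9474)
n_5 = (-0.9770, +0.2130)
n_6 = (-0.9373, -0.3486)
  (0,1): δ = 147.32°  ·
  (0,2): δ = 87.31°  ·
  (0,3): δ = 20.07°  ✓
  (0,4): δ = 46.27°  ·
  (0,5): δ = 105.30°  ·
  (0,6): δ = 138.01°  ·
  (1,2): δ = 120.00°  ·
  (1,3): δ = 52.75°  ·
  (1,4): δ = 13.58°  ✓
  (1,5): δ = 72.62°  ·
  (1,6): δ = 105.32°  ·
  (2,3): δ = 112.75°  ·
  (2,4): δ = 46.42°  ·
  (2,5): δ = 12.62°  ✓
  (2,6): δ = 45.32°  ·
  (3,4): δ = 113.67°  ·
  (3,5): δ = 54.63°  ·
  (3,6): δ = 21.93°  ✓
  (4,5): δ = 120.96°  ·
  (4,6): δ = 88.26°  ·
  (5,6): δ = 147.30°  ·
antipodal pairs: 4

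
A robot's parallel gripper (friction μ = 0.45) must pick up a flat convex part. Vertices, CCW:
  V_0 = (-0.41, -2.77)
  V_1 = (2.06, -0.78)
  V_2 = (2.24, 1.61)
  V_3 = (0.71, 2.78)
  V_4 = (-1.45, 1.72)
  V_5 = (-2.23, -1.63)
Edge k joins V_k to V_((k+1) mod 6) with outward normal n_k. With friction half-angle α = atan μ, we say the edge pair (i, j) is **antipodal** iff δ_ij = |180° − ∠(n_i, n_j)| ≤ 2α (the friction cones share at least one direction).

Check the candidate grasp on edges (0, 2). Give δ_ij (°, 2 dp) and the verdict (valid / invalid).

δ = 76.26°, invalid

α = atan 0.45 = 24.23°;  2α = 48.46°
edge 0: e_0 = (+2.47, +1.99);  n_0 = (+0.6274, -0.7787)
edge 2: e_2 = (-1.53, +1.17);  n_2 = (+0.6075, +0.7944)
∠(n_0, n_2) = 103.74°
δ = |180° − 103.74°| = 76.26°
76.26° > 2α = 48.46°  →  invalid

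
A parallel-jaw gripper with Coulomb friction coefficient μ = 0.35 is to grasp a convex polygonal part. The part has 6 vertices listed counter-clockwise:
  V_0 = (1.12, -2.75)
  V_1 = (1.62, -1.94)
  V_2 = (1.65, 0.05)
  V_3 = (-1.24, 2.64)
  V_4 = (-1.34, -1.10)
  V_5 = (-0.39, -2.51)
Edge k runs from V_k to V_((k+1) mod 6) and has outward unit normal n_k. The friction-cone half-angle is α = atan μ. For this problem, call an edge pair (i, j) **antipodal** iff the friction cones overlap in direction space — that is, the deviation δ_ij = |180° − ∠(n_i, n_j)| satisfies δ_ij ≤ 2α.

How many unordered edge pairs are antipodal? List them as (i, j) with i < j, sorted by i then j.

α = atan 0.35 = 19.29°;  2α = 38.58°
n_0 = (+0.8509, -0.5253)
n_1 = (+0.9999, -0.0151)
n_2 = (+0.6674, +0.7447)
n_3 = (-0.9996, +0.0267)
n_4 = (-0.8293, -0.5588)
n_5 = (-0.1570, -0.9876)
  (0,1): δ = 149.18°  ·
  (0,2): δ = 100.18°  ·
  (0,3): δ = 30.15°  ✓
  (0,4): δ = 65.66°  ·
  (0,5): δ = 112.66°  ·
  (1,2): δ = 131.00°  ·
  (1,3): δ = 0.67°  ✓
  (1,4): δ = 34.83°  ✓
  (1,5): δ = 81.83°  ·
  (2,3): δ = 49.67°  ·
  (2,4): δ = 14.16°  ✓
  (2,5): δ = 32.84°  ✓
  (3,4): δ = 144.50°  ·
  (3,5): δ = 97.50°  ·
  (4,5): δ = 133.00°  ·
antipodal pairs: 5

count = 5; pairs: (0,3), (1,3), (1,4), (2,4), (2,5)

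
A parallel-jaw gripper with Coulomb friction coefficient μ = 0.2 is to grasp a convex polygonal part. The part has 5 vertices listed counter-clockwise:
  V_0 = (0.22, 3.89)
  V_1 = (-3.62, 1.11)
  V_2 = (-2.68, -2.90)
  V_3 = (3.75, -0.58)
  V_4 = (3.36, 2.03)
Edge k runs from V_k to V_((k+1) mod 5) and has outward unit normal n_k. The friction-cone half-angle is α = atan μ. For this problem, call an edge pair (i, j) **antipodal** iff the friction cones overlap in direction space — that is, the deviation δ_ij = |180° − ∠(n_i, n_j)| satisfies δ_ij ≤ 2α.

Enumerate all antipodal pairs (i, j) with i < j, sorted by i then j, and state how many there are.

α = atan 0.2 = 11.31°;  2α = 22.62°
n_0 = (-0.5864, +0.8100)
n_1 = (-0.9736, -0.2282)
n_2 = (+0.3394, -0.9406)
n_3 = (+0.9890, +0.1478)
n_4 = (+0.5097, +0.8604)
  (0,1): δ = 112.71°  ·
  (0,2): δ = 16.06°  ✓
  (0,3): δ = 62.60°  ·
  (0,4): δ = 113.46°  ·
  (1,2): δ = 83.35°  ·
  (1,3): δ = 4.69°  ✓
  (1,4): δ = 46.17°  ·
  (2,3): δ = 101.34°  ·
  (2,4): δ = 50.48°  ·
  (3,4): δ = 129.14°  ·
antipodal pairs: 2

count = 2; pairs: (0,2), (1,3)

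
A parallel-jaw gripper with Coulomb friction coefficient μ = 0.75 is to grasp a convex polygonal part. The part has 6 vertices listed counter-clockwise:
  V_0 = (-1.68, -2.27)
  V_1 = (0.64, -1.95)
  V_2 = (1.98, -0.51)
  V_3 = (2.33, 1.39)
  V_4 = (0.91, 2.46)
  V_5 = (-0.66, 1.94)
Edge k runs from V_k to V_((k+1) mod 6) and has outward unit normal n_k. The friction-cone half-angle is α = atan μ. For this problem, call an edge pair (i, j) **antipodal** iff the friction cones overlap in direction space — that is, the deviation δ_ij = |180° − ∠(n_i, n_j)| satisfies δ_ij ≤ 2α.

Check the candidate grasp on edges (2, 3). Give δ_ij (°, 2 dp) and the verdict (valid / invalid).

α = atan 0.75 = 36.87°;  2α = 73.74°
edge 2: e_2 = (+0.35, +1.90);  n_2 = (+0.9835, -0.1812)
edge 3: e_3 = (-1.42, +1.07);  n_3 = (+0.6018, +0.7986)
∠(n_2, n_3) = 63.44°
δ = |180° − 63.44°| = 116.56°
116.56° > 2α = 73.74°  →  invalid

δ = 116.56°, invalid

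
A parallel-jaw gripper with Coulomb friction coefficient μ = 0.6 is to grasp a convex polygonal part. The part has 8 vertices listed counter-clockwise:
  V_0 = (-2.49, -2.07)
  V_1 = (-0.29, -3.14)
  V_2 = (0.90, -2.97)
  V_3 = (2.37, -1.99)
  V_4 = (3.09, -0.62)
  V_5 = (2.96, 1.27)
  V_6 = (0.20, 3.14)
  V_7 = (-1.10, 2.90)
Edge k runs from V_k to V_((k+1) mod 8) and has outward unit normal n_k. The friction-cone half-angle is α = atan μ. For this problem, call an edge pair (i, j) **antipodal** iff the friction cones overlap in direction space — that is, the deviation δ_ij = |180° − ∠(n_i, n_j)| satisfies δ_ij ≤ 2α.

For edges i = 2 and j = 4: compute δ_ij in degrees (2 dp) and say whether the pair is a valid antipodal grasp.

δ = 119.76°, invalid

α = atan 0.6 = 30.96°;  2α = 61.93°
edge 2: e_2 = (+1.47, +0.98);  n_2 = (+0.5547, -0.8321)
edge 4: e_4 = (-0.13, +1.89);  n_4 = (+0.9976, +0.0686)
∠(n_2, n_4) = 60.24°
δ = |180° − 60.24°| = 119.76°
119.76° > 2α = 61.93°  →  invalid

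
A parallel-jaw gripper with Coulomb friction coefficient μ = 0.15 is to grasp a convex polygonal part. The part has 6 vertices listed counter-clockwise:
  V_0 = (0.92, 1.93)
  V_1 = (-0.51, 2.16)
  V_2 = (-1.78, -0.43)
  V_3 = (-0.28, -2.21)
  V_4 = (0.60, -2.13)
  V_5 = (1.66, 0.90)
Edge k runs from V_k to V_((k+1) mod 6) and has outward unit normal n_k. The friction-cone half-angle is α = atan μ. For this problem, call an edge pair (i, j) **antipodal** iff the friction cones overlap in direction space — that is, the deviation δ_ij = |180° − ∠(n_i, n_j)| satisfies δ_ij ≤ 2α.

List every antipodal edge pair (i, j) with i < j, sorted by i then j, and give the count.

α = atan 0.15 = 8.53°;  2α = 17.06°
n_0 = (+0.1588, +0.9873)
n_1 = (-0.8979, +0.4403)
n_2 = (-0.7647, -0.6444)
n_3 = (+0.0905, -0.9959)
n_4 = (+0.9439, -0.3302)
n_5 = (+0.8121, +0.5835)
  (0,1): δ = 106.98°  ·
  (0,2): δ = 40.74°  ·
  (0,3): δ = 14.33°  ✓
  (0,4): δ = 79.86°  ·
  (0,5): δ = 134.83°  ·
  (1,2): δ = 113.76°  ·
  (1,3): δ = 58.68°  ·
  (1,4): δ = 6.84°  ✓
  (1,5): δ = 61.82°  ·
  (2,3): δ = 124.93°  ·
  (2,4): δ = 59.40°  ·
  (2,5): δ = 4.43°  ✓
  (3,4): δ = 114.48°  ·
  (3,5): δ = 59.50°  ·
  (4,5): δ = 125.02°  ·
antipodal pairs: 3

count = 3; pairs: (0,3), (1,4), (2,5)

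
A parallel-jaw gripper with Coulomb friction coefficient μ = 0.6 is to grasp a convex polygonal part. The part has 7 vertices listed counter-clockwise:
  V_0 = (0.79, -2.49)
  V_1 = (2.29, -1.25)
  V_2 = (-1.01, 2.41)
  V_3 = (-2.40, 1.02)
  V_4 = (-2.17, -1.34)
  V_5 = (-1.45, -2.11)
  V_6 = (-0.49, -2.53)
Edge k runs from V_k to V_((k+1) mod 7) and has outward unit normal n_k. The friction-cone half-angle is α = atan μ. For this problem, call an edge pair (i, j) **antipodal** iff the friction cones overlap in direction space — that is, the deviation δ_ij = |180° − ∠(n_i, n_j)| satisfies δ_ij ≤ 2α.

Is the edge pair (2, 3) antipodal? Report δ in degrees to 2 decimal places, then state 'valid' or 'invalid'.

α = atan 0.6 = 30.96°;  2α = 61.93°
edge 2: e_2 = (-1.39, -1.39);  n_2 = (-0.7071, +0.7071)
edge 3: e_3 = (+0.23, -2.36);  n_3 = (-0.9953, -0.0970)
∠(n_2, n_3) = 50.57°
δ = |180° − 50.57°| = 129.43°
129.43° > 2α = 61.93°  →  invalid

δ = 129.43°, invalid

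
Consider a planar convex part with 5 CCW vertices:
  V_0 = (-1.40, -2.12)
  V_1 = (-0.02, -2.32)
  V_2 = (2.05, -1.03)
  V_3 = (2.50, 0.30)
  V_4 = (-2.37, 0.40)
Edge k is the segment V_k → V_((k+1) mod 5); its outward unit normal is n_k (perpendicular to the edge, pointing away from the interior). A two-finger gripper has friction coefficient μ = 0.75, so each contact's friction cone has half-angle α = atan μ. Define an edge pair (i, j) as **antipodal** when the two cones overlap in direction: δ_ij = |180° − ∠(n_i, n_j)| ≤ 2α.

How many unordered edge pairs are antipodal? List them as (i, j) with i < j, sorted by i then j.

α = atan 0.75 = 36.87°;  2α = 73.74°
n_0 = (-0.1434, -0.9897)
n_1 = (+0.5289, -0.8487)
n_2 = (+0.9472, -0.3205)
n_3 = (+0.0205, +0.9998)
n_4 = (-0.9333, -0.3592)
  (0,1): δ = 139.82°  ·
  (0,2): δ = 100.45°  ·
  (0,3): δ = 7.07°  ✓
  (0,4): δ = 119.30°  ·
  (1,2): δ = 140.62°  ·
  (1,3): δ = 33.11°  ✓
  (1,4): δ = 79.12°  ·
  (2,3): δ = 72.48°  ✓
  (2,4): δ = 39.75°  ✓
  (3,4): δ = 67.77°  ✓
antipodal pairs: 5

count = 5; pairs: (0,3), (1,3), (2,3), (2,4), (3,4)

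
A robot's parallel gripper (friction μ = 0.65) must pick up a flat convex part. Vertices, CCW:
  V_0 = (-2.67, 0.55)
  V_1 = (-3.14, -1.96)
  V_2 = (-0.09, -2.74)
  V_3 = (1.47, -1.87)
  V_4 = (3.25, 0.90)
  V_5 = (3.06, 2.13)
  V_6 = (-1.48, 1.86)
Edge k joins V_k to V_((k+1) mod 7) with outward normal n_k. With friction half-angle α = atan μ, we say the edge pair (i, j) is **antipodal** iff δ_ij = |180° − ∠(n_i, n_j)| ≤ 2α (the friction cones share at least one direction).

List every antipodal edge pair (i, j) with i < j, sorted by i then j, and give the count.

count = 10; pairs: (0,2), (0,3), (0,4), (1,5), (1,6), (2,5), (2,6), (3,5), (3,6), (4,6)

α = atan 0.65 = 33.02°;  2α = 66.05°
n_0 = (-0.9829, +0.1841)
n_1 = (-0.2478, -0.9688)
n_2 = (+0.4871, -0.8734)
n_3 = (+0.8413, -0.5406)
n_4 = (+0.9883, +0.1527)
n_5 = (-0.0594, +0.9982)
n_6 = (-0.7402, +0.6724)
  (0,1): δ = 93.74°  ·
  (0,2): δ = 50.25°  ✓
  (0,3): δ = 22.12°  ✓
  (0,4): δ = 19.39°  ✓
  (0,5): δ = 104.01°  ·
  (0,6): δ = 148.35°  ·
  (1,2): δ = 136.51°  ·
  (1,3): δ = 108.38°  ·
  (1,4): δ = 66.87°  ·
  (1,5): δ = 17.75°  ✓
  (1,6): δ = 62.09°  ✓
  (2,3): δ = 151.87°  ·
  (2,4): δ = 110.37°  ·
  (2,5): δ = 25.74°  ✓
  (2,6): δ = 18.60°  ✓
  (3,4): δ = 138.49°  ·
  (3,5): δ = 53.87°  ✓
  (3,6): δ = 9.53°  ✓
  (4,5): δ = 95.38°  ·
  (4,6): δ = 51.03°  ✓
  (5,6): δ = 135.66°  ·
antipodal pairs: 10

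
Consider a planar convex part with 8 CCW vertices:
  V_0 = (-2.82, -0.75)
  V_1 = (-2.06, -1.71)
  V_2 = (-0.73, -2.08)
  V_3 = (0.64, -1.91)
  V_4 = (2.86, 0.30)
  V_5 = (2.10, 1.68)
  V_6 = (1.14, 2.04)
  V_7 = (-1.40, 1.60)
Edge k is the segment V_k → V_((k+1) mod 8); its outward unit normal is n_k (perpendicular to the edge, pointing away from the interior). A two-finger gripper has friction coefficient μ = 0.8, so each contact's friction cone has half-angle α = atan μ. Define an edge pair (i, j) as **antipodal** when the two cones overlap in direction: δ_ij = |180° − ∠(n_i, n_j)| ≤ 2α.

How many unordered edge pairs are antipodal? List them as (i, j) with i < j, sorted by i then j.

count = 15; pairs: (0,4), (0,5), (0,6), (1,4), (1,5), (1,6), (1,7), (2,4), (2,5), (2,6), (2,7), (3,5), (3,6), (3,7), (4,7)

α = atan 0.8 = 38.66°;  2α = 77.32°
n_0 = (-0.7840, -0.6207)
n_1 = (-0.2680, -0.9634)
n_2 = (+0.1231, -0.9924)
n_3 = (+0.7055, -0.7087)
n_4 = (+0.8759, +0.4824)
n_5 = (+0.3511, +0.9363)
n_6 = (-0.1707, +0.9853)
n_7 = (-0.8559, +0.5172)
  (0,1): δ = 143.91°  ·
  (0,2): δ = 121.29°  ·
  (0,3): δ = 83.50°  ·
  (0,4): δ = 9.52°  ✓
  (0,5): δ = 31.08°  ✓
  (0,6): δ = 61.46°  ✓
  (0,7): δ = 110.49°  ·
  (1,2): δ = 157.38°  ·
  (1,3): δ = 119.58°  ·
  (1,4): δ = 45.61°  ✓
  (1,5): δ = 5.01°  ✓
  (1,6): δ = 25.37°  ✓
  (1,7): δ = 74.40°  ✓
  (2,3): δ = 142.20°  ·
  (2,4): δ = 68.23°  ✓
  (2,5): δ = 27.63°  ✓
  (2,6): δ = 2.75°  ✓
  (2,7): δ = 51.78°  ✓
  (3,4): δ = 106.03°  ·
  (3,5): δ = 65.43°  ✓
  (3,6): δ = 35.04°  ✓
  (3,7): δ = 13.99°  ✓
  (4,5): δ = 139.40°  ·
  (4,6): δ = 109.01°  ·
  (4,7): δ = 59.99°  ✓
  (5,6): δ = 149.62°  ·
  (5,7): δ = 100.59°  ·
  (6,7): δ = 130.97°  ·
antipodal pairs: 15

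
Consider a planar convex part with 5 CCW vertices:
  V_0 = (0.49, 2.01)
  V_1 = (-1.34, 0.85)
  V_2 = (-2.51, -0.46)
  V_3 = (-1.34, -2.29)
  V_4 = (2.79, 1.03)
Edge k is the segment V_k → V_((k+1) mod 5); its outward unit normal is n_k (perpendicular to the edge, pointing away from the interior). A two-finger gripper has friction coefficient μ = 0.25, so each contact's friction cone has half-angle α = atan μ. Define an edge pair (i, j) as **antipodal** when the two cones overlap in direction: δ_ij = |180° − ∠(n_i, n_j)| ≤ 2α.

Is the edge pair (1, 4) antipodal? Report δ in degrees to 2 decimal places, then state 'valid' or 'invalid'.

δ = 108.69°, invalid

α = atan 0.25 = 14.04°;  2α = 28.07°
edge 1: e_1 = (-1.17, -1.31);  n_1 = (-0.7458, +0.6661)
edge 4: e_4 = (-2.30, +0.98);  n_4 = (+0.3920, +0.9200)
∠(n_1, n_4) = 71.31°
δ = |180° − 71.31°| = 108.69°
108.69° > 2α = 28.07°  →  invalid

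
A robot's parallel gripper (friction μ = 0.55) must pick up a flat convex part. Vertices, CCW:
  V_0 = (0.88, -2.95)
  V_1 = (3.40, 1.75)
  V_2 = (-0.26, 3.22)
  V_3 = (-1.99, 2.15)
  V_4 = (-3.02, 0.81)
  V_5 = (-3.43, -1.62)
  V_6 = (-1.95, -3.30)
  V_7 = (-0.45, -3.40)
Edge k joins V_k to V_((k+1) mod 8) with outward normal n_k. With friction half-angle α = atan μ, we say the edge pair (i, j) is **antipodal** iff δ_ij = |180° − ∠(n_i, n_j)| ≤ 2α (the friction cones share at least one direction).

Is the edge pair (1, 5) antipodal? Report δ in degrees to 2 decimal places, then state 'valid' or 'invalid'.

α = atan 0.55 = 28.81°;  2α = 57.62°
edge 1: e_1 = (-3.66, +1.47);  n_1 = (+0.3727, +0.9280)
edge 5: e_5 = (+1.48, -1.68);  n_5 = (-0.7504, -0.6610)
∠(n_1, n_5) = 153.26°
δ = |180° − 153.26°| = 26.74°
26.74° ≤ 2α = 57.62°  →  valid

δ = 26.74°, valid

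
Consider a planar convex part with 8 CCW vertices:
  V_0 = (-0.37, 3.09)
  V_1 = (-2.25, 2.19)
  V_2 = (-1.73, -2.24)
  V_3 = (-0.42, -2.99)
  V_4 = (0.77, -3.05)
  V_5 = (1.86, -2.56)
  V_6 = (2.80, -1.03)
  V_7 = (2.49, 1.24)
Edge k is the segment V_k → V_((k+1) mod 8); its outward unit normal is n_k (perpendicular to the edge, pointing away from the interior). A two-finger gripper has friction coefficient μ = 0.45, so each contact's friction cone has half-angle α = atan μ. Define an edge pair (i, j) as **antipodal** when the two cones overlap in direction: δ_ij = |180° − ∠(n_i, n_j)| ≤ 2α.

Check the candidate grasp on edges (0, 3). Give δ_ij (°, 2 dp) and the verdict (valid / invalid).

δ = 28.47°, valid

α = atan 0.45 = 24.23°;  2α = 48.46°
edge 0: e_0 = (-1.88, -0.90);  n_0 = (-0.4318, +0.9020)
edge 3: e_3 = (+1.19, -0.06);  n_3 = (-0.0504, -0.9987)
∠(n_0, n_3) = 151.53°
δ = |180° − 151.53°| = 28.47°
28.47° ≤ 2α = 48.46°  →  valid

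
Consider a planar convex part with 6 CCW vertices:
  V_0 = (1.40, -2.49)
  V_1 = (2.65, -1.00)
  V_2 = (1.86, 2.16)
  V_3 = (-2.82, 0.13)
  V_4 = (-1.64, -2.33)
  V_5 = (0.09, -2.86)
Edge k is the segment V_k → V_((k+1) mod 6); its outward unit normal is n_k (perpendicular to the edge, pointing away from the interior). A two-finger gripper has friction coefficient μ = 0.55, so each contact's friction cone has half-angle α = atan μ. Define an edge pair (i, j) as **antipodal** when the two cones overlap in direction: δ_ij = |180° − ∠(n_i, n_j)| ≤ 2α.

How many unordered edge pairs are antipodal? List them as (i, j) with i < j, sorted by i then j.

count = 4; pairs: (0,2), (1,3), (2,4), (2,5)

α = atan 0.55 = 28.81°;  2α = 57.62°
n_0 = (+0.7661, -0.6427)
n_1 = (+0.9701, +0.2425)
n_2 = (-0.3979, +0.9174)
n_3 = (-0.9016, -0.4325)
n_4 = (-0.2929, -0.9561)
n_5 = (+0.2718, -0.9624)
  (0,1): δ = 125.97°  ·
  (0,2): δ = 26.56°  ✓
  (0,3): δ = 65.62°  ·
  (0,4): δ = 112.96°  ·
  (0,5): δ = 145.77°  ·
  (1,2): δ = 80.59°  ·
  (1,3): δ = 11.59°  ✓
  (1,4): δ = 58.93°  ·
  (1,5): δ = 91.74°  ·
  (2,3): δ = 87.82°  ·
  (2,4): δ = 40.48°  ✓
  (2,5): δ = 7.68°  ✓
  (3,4): δ = 132.66°  ·
  (3,5): δ = 99.85°  ·
  (4,5): δ = 147.20°  ·
antipodal pairs: 4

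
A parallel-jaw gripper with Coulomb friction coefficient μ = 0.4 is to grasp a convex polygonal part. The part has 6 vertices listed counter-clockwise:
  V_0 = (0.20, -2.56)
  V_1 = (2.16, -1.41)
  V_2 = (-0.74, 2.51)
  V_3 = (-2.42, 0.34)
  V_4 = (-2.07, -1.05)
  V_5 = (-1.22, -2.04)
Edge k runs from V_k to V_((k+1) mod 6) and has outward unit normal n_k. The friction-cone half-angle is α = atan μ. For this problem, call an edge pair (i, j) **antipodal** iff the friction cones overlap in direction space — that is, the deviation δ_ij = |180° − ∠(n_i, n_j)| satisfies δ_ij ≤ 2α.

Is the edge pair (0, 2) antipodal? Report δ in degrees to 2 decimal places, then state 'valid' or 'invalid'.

α = atan 0.4 = 21.80°;  2α = 43.60°
edge 0: e_0 = (+1.96, +1.15);  n_0 = (+0.5061, -0.8625)
edge 2: e_2 = (-1.68, -2.17);  n_2 = (-0.7907, +0.6122)
∠(n_0, n_2) = 158.15°
δ = |180° − 158.15°| = 21.85°
21.85° ≤ 2α = 43.60°  →  valid

δ = 21.85°, valid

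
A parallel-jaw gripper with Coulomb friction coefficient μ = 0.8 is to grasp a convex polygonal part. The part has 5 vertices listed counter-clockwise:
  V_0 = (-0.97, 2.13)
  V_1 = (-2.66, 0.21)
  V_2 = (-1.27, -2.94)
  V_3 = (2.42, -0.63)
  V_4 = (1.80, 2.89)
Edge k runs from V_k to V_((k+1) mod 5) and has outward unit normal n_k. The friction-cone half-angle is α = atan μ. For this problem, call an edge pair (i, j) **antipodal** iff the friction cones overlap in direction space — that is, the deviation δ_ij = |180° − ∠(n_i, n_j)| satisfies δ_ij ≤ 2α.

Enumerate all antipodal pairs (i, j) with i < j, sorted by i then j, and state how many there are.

count = 4; pairs: (0,2), (0,3), (1,3), (2,4)

α = atan 0.8 = 38.66°;  2α = 77.32°
n_0 = (-0.7506, +0.6607)
n_1 = (-0.9149, -0.4037)
n_2 = (+0.5306, -0.8476)
n_3 = (+0.9848, +0.1735)
n_4 = (-0.2646, +0.9644)
  (0,1): δ = 114.84°  ·
  (0,2): δ = 16.60°  ✓
  (0,3): δ = 51.34°  ✓
  (0,4): δ = 146.70°  ·
  (1,2): δ = 81.76°  ·
  (1,3): δ = 13.82°  ✓
  (1,4): δ = 81.53°  ·
  (2,3): δ = 112.06°  ·
  (2,4): δ = 16.70°  ✓
  (3,4): δ = 84.65°  ·
antipodal pairs: 4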